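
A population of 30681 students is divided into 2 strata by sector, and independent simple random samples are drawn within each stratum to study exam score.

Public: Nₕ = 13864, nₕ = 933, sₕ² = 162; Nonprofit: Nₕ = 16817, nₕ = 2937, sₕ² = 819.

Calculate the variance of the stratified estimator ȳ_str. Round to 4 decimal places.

Var(ȳ_str) = Σₕ Wₕ²(1 − fₕ)sₕ²/nₕ with Wₕ = Nₕ/N, N = 30681.
Public: Wₕ = 0.45187575; term = 0.45187575²·(1 − 0.06729660)·162/933 = 0.033068539.
Nonprofit: Wₕ = 0.54812425; term = 0.54812425²·(1 − 0.17464470)·819/2937 = 0.069147889.
Sum = 0.10221643.

0.1022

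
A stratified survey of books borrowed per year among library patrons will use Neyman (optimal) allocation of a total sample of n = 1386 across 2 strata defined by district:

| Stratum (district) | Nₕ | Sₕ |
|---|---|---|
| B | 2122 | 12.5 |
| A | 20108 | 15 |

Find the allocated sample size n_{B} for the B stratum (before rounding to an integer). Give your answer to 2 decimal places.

112.03

Neyman allocation: nₕ = n·NₕSₕ / Σⱼ NⱼSⱼ.
Σ NⱼSⱼ = 2122·12.5 + 20108·15 = 328145.
n_{B} = 1386·2122·12.5 / 328145 = 112.03.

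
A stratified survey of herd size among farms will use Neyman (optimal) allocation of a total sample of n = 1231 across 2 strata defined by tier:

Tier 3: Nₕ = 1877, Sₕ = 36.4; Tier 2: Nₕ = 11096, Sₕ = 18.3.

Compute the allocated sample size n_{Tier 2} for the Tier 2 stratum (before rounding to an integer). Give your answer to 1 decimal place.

Neyman allocation: nₕ = n·NₕSₕ / Σⱼ NⱼSⱼ.
Σ NⱼSⱼ = 1877·36.4 + 11096·18.3 = 271379.6.
n_{Tier 2} = 1231·11096·18.3 / 271379.6 = 921.1.

921.1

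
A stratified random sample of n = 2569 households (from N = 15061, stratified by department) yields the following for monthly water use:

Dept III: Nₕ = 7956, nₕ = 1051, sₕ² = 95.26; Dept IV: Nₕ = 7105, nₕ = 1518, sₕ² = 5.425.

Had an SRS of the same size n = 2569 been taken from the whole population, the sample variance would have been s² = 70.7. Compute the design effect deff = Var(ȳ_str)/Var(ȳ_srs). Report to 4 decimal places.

Var(ȳ_str) = Σ Wₕ²(1−fₕ)sₕ²/nₕ with Wₕ = Nₕ/15061:
  Dept III: (7956/15061)²·(1−1051/7956)·95.26/1051 = 0.021951222
  Dept IV: (7105/15061)²·(1−1518/7105)·5.425/1518 = 6.2540753 × 10^-4
  → Var(ȳ_str) = 0.02257663.
Var(ȳ_srs) = (1 − 2569/15061)·70.7/2569 = 0.022826193.
deff = 0.02257663 / 0.022826193 = 0.9891.

0.9891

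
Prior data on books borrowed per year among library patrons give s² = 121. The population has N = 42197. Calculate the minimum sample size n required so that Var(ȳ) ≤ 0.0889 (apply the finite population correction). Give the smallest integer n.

1319

Without fpc, n₀ = s²/D = 121/0.0889 = 1361.0799.
With fpc, (1 − n/N)·s²/n ≤ D requires n ≥ n₀/(1 + n₀/N) = 1361.0799/(1 + 1361.0799/42197) = 1318.5496.
Rounding up, n = 1319.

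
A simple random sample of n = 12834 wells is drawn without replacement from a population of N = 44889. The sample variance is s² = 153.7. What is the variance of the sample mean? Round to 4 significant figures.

Under SRS without replacement, Var(ȳ) = (1 − f)·s²/n with f = n/N = 12834/44889 = 0.28590523.
Var(ȳ) = (1 − 0.28590523)·153.7/12834 = 0.71409477·0.011976001 = 0.0085519998.

0.008552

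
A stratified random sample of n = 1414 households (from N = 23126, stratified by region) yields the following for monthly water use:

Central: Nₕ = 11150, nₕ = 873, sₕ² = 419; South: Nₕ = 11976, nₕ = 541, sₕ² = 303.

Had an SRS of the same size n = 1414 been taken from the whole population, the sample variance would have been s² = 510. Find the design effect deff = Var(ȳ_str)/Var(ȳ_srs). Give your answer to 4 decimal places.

Var(ȳ_str) = Σ Wₕ²(1−fₕ)sₕ²/nₕ with Wₕ = Nₕ/23126:
  Central: (11150/23126)²·(1−873/11150)·419/873 = 0.10283477
  South: (11976/23126)²·(1−541/11976)·303/541 = 0.14341424
  → Var(ȳ_str) = 0.24624901.
Var(ȳ_srs) = (1 − 1414/23126)·510/1414 = 0.33862582.
deff = 0.24624901 / 0.33862582 = 0.7272.

0.7272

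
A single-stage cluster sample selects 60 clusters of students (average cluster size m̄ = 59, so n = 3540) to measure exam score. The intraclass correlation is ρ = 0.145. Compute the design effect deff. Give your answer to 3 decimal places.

9.410

deff = 1 + (59 − 1)·0.145 = 1 + 8.41 = 9.41.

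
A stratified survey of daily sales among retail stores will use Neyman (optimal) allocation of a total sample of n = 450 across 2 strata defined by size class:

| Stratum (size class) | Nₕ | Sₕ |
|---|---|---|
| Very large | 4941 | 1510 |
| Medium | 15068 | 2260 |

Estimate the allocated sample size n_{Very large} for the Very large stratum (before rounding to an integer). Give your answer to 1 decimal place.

Neyman allocation: nₕ = n·NₕSₕ / Σⱼ NⱼSⱼ.
Σ NⱼSⱼ = 4941·1510 + 15068·2260 = 4.151459 × 10^7.
n_{Very large} = 450·4941·1510 / (4.151459 × 10^7) = 80.9.

80.9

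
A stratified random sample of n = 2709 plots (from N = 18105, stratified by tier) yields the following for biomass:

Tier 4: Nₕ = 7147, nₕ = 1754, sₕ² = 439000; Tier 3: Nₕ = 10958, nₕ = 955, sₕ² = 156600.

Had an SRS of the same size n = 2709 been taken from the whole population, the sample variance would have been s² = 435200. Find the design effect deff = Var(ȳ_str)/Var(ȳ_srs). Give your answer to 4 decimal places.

Var(ȳ_str) = Σ Wₕ²(1−fₕ)sₕ²/nₕ with Wₕ = Nₕ/18105:
  Tier 4: (7147/18105)²·(1−1754/7147)·439000/1754 = 29.430123
  Tier 3: (10958/18105)²·(1−955/10958)·156600/955 = 54.834374
  → Var(ȳ_str) = 84.264497.
Var(ȳ_srs) = (1 − 2709/18105)·435200/2709 = 136.61213.
deff = 84.264497 / 136.61213 = 0.6168.

0.6168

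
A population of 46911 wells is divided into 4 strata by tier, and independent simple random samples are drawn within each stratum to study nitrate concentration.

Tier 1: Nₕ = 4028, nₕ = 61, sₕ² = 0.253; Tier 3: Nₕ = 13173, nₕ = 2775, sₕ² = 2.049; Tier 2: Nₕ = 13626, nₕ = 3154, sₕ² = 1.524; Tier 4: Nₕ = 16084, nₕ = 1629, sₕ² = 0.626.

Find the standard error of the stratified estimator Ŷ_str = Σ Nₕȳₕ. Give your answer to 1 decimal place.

570.7

Var(Ŷ_str) = Σₕ Nₕ²(1 − fₕ)sₕ²/nₕ.
Tier 1: 4028²·(1 − 61/4028)·0.253/61 = 66273.873.
Tier 3: 13173²·(1 − 2775/13173)·2.049/2775 = 101137.79.
Tier 2: 13626²·(1 − 3154/13626)·1.524/3154 = 68947.94.
Tier 4: 16084²·(1 − 1629/16084)·0.626/1629 = 89344.004.
Sum = 325703.61.
SE = √(325703.61) = 570.7.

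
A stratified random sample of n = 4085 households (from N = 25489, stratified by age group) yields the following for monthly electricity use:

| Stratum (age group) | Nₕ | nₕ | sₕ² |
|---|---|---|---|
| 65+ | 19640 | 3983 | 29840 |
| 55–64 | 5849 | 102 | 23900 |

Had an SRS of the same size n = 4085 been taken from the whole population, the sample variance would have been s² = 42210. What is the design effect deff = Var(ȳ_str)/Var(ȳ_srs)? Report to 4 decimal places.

Var(ȳ_str) = Σ Wₕ²(1−fₕ)sₕ²/nₕ with Wₕ = Nₕ/25489:
  65+: (19640/25489)²·(1−3983/19640)·29840/3983 = 3.5459528
  55–64: (5849/25489)²·(1−102/5849)·23900/102 = 12.123135
  → Var(ȳ_str) = 15.669088.
Var(ȳ_srs) = (1 − 4085/25489)·42210/4085 = 8.6769169.
deff = 15.669088 / 8.6769169 = 1.8058.

1.8058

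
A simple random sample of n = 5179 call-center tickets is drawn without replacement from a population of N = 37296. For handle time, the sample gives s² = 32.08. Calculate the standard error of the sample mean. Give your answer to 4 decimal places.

0.0730

Under SRS without replacement, Var(ȳ) = (1 − f)·s²/n with f = n/N = 5179/37296 = 0.13886208.
Var(ȳ) = (1 − 0.13886208)·32.08/5179 = 0.86113792·0.006194246 = 0.0053341001.
SE(ȳ) = √(0.0053341001) = 0.0730.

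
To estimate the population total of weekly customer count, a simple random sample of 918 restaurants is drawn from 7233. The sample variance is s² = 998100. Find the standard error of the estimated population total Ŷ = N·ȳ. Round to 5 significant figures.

Var(Ŷ) = N²·Var(ȳ) = N²·(1 − n/N)·s²/n.
f = 918/7233 = 0.12691829; Var(ȳ) = 0.87308171·998100/918 = 949.26237.
Var(Ŷ) = 7233² · 949.26237 = 4.9661884 × 10^10.
SE(Ŷ) = √(4.9661884 × 10^10) = 222850.

222850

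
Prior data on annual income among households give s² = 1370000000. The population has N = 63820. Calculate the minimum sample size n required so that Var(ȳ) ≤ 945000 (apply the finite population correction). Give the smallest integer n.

1418

Without fpc, n₀ = s²/D = 1370000000/945000 = 1449.7354.
With fpc, (1 − n/N)·s²/n ≤ D requires n ≥ n₀/(1 + n₀/N) = 1449.7354/(1 + 1449.7354/63820) = 1417.5347.
Rounding up, n = 1418.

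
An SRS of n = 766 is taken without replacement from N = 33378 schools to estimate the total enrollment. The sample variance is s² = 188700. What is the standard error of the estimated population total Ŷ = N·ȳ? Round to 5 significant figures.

517830

Var(Ŷ) = N²·Var(ȳ) = N²·(1 − n/N)·s²/n.
f = 766/33378 = 0.02294925; Var(ȳ) = 0.97705075·188700/766 = 240.69122.
Var(Ŷ) = 33378² · 240.69122 = 2.6815189 × 10^11.
SE(Ŷ) = √(2.6815189 × 10^11) = 517830.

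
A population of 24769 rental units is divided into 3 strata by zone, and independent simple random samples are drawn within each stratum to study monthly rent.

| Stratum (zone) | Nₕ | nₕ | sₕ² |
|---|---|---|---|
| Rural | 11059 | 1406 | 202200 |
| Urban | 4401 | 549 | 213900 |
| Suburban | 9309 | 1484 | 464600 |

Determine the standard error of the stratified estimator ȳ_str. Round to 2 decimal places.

8.54

Var(ȳ_str) = Σₕ Wₕ²(1 − fₕ)sₕ²/nₕ with Wₕ = Nₕ/N, N = 24769.
Rural: Wₕ = 0.44648553; term = 0.44648553²·(1 − 0.12713627)·202200/1406 = 25.024018.
Urban: Wₕ = 0.17768178; term = 0.17768178²·(1 − 0.12474438)·213900/549 = 10.766118.
Suburban: Wₕ = 0.37583269; term = 0.37583269²·(1 − 0.15941562)·464600/1484 = 37.171983.
Sum = 72.962119.
SE = √(72.962119) = 8.54.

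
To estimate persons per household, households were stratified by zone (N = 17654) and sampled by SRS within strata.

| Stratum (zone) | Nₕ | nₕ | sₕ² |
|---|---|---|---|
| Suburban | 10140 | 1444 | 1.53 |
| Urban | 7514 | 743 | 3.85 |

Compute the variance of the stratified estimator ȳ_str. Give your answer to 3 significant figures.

0.00115

Var(ȳ_str) = Σₕ Wₕ²(1 − fₕ)sₕ²/nₕ with Wₕ = Nₕ/N, N = 17654.
Suburban: Wₕ = 0.57437408; term = 0.57437408²·(1 − 0.14240631)·1.53/1444 = 2.9977505 × 10^-4.
Urban: Wₕ = 0.42562592; term = 0.42562592²·(1 − 0.09888209)·3.85/743 = 8.4588179 × 10^-4.
Sum = 0.0011456568.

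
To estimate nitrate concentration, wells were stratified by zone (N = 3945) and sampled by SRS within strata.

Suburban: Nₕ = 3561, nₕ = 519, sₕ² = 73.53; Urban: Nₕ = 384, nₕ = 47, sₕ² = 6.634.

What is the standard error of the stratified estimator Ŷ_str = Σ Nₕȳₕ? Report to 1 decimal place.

1246.2

Var(Ŷ_str) = Σₕ Nₕ²(1 − fₕ)sₕ²/nₕ.
Suburban: 3561²·(1 − 519/3561)·73.53/519 = 1.5347173 × 10^6.
Urban: 384²·(1 − 47/384)·6.634/47 = 18265.802.
Sum = 1.5529831 × 10^6.
SE = √(1.5529831 × 10^6) = 1246.2.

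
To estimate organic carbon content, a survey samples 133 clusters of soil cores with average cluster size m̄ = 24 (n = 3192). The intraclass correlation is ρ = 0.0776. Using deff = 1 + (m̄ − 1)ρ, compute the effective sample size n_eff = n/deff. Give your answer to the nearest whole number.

1146

deff = 1 + (24 − 1)·0.0776 = 1 + 1.7848 = 2.7848.
n_eff = 3192 / 2.7848 = 1146.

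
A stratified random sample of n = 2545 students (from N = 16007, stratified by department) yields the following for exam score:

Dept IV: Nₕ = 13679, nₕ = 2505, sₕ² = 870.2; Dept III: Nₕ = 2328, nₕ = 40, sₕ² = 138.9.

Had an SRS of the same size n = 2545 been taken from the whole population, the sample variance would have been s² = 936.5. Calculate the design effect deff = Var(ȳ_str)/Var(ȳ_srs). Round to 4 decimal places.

Var(ȳ_str) = Σ Wₕ²(1−fₕ)sₕ²/nₕ with Wₕ = Nₕ/16007:
  Dept IV: (13679/16007)²·(1−2505/13679)·870.2/2505 = 0.20723088
  Dept III: (2328/16007)²·(1−40/2328)·138.9/40 = 0.072187393
  → Var(ȳ_str) = 0.27941827.
Var(ȳ_srs) = (1 − 2545/16007)·936.5/2545 = 0.30947077.
deff = 0.27941827 / 0.30947077 = 0.9029.

0.9029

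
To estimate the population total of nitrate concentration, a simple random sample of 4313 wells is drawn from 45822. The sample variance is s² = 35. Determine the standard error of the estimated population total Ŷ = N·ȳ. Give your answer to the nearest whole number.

3929

Var(Ŷ) = N²·Var(ȳ) = N²·(1 − n/N)·s²/n.
f = 4313/45822 = 0.09412509; Var(ȳ) = 0.90587491·35/4313 = 0.0073511759.
Var(Ŷ) = 45822² · 0.0073511759 = 1.5434938 × 10^7.
SE(Ŷ) = √(1.5434938 × 10^7) = 3929.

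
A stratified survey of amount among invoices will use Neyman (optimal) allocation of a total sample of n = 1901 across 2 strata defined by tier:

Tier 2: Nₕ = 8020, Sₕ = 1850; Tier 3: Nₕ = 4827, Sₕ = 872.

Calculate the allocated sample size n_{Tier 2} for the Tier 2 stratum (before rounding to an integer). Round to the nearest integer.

1481

Neyman allocation: nₕ = n·NₕSₕ / Σⱼ NⱼSⱼ.
Σ NⱼSⱼ = 8020·1850 + 4827·872 = 1.9046144 × 10^7.
n_{Tier 2} = 1901·8020·1850 / (1.9046144 × 10^7) = 1481.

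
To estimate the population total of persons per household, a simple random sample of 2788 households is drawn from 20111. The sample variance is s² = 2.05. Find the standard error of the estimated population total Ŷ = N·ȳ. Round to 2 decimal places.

506.13

Var(Ŷ) = N²·Var(ȳ) = N²·(1 − n/N)·s²/n.
f = 2788/20111 = 0.13863060; Var(ȳ) = 0.86136940·2.05/2788 = 6.3335985 × 10^-4.
Var(Ŷ) = 20111² · (6.3335985 × 10^-4) = 256163.86.
SE(Ŷ) = √(256163.86) = 506.13.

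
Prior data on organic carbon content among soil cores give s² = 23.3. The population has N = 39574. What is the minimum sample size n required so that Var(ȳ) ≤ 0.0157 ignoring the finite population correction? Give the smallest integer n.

1485

Without fpc, n₀ = s²/D = 23.3/0.0157 = 1484.0764.
Rounding up, n = 1485.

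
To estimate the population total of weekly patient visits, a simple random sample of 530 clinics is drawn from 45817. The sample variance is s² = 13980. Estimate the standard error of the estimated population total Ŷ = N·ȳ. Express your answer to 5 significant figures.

Var(Ŷ) = N²·Var(ȳ) = N²·(1 − n/N)·s²/n.
f = 530/45817 = 0.01156776; Var(ȳ) = 0.98843224·13980/530 = 26.072232.
Var(Ŷ) = 45817² · 26.072232 = 5.4730764 × 10^10.
SE(Ŷ) = √(5.4730764 × 10^10) = 233950.

233950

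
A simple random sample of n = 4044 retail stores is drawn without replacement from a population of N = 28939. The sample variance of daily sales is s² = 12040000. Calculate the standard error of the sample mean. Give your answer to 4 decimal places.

Under SRS without replacement, Var(ȳ) = (1 − f)·s²/n with f = n/N = 4044/28939 = 0.13974222.
Var(ȳ) = (1 − 0.13974222)·12040000/4044 = 0.86025778·2977.2502 = 2561.2027.
SE(ȳ) = √(2561.2027) = 50.6083.

50.6083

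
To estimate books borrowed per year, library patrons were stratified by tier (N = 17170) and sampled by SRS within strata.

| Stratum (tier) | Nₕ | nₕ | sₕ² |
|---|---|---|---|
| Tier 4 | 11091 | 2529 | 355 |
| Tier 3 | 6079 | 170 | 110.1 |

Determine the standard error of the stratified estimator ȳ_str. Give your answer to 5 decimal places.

0.35232

Var(ȳ_str) = Σₕ Wₕ²(1 − fₕ)sₕ²/nₕ with Wₕ = Nₕ/N, N = 17170.
Tier 4: Wₕ = 0.64595224; term = 0.64595224²·(1 − 0.22802272)·355/2529 = 0.045215242.
Tier 3: Wₕ = 0.35404776; term = 0.35404776²·(1 − 0.02796513)·110.1/170 = 0.078912162.
Sum = 0.1241274.
SE = √(0.1241274) = 0.35232.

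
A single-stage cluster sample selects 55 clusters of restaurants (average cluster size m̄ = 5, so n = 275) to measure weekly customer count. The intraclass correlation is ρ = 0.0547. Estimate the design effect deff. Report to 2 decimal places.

deff = 1 + (5 − 1)·0.0547 = 1 + 0.2188 = 1.2188.

1.22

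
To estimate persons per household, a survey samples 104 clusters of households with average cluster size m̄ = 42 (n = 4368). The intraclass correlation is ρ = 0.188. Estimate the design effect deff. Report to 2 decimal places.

8.71

deff = 1 + (42 − 1)·0.188 = 1 + 7.708 = 8.708.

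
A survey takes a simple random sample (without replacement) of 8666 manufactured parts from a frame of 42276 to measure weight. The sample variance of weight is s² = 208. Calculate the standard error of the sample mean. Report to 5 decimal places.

Under SRS without replacement, Var(ȳ) = (1 − f)·s²/n with f = n/N = 8666/42276 = 0.20498628.
Var(ȳ) = (1 − 0.20498628)·208/8666 = 0.79501372·0.024001846 = 0.019081797.
SE(ȳ) = √(0.019081797) = 0.13814.

0.13814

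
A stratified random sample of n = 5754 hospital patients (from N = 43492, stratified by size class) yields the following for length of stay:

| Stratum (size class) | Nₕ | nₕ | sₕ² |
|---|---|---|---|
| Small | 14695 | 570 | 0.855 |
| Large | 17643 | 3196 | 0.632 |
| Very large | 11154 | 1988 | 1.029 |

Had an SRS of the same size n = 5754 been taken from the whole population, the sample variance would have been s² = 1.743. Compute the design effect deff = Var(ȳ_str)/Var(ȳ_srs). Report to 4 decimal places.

Var(ȳ_str) = Σ Wₕ²(1−fₕ)sₕ²/nₕ with Wₕ = Nₕ/43492:
  Small: (14695/43492)²·(1−570/14695)·0.855/570 = 1.6460027 × 10^-4
  Large: (17643/43492)²·(1−3196/17643)·0.632/3196 = 2.6646591 × 10^-5
  Very large: (11154/43492)²·(1−1988/11154)·1.029/1988 = 2.7976329 × 10^-5
  → Var(ȳ_str) = 2.1922319 × 10^-4.
Var(ȳ_srs) = (1 − 5754/43492)·1.743/5754 = 2.6284337 × 10^-4.
deff = (2.1922319 × 10^-4) / (2.6284337 × 10^-4) = 0.8340.

0.8340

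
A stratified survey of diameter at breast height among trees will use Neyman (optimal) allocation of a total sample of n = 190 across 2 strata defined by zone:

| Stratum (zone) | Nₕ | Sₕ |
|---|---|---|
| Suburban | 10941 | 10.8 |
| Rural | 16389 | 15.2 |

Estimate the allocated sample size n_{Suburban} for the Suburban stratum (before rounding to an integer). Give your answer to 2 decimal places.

61.13

Neyman allocation: nₕ = n·NₕSₕ / Σⱼ NⱼSⱼ.
Σ NⱼSⱼ = 10941·10.8 + 16389·15.2 = 367275.6.
n_{Suburban} = 190·10941·10.8 / 367275.6 = 61.13.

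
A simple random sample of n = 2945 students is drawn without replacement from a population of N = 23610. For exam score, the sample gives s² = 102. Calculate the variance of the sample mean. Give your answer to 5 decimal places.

Under SRS without replacement, Var(ȳ) = (1 − f)·s²/n with f = n/N = 2945/23610 = 0.12473528.
Var(ȳ) = (1 − 0.12473528)·102/2945 = 0.87526472·0.034634975 = 0.030314771.

0.03031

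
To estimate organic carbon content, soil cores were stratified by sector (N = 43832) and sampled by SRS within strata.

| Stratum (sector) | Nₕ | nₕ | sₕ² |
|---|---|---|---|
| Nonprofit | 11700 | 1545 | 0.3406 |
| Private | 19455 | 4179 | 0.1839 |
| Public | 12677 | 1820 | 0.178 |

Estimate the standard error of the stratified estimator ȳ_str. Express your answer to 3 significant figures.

Var(ȳ_str) = Σₕ Wₕ²(1 − fₕ)sₕ²/nₕ with Wₕ = Nₕ/N, N = 43832.
Nonprofit: Wₕ = 0.26692827; term = 0.26692827²·(1 − 0.13205128)·0.3406/1545 = 1.3633249 × 10^-5.
Private: Wₕ = 0.44385381; term = 0.44385381²·(1 − 0.21480339)·0.1839/4179 = 6.8071868 × 10^-6.
Public: Wₕ = 0.28921792; term = 0.28921792²·(1 − 0.14356709)·0.178/1820 = 7.0063587 × 10^-6.
Sum = 2.7446795 × 10^-5.
SE = √(2.7446795 × 10^-5) = 0.00524.

0.00524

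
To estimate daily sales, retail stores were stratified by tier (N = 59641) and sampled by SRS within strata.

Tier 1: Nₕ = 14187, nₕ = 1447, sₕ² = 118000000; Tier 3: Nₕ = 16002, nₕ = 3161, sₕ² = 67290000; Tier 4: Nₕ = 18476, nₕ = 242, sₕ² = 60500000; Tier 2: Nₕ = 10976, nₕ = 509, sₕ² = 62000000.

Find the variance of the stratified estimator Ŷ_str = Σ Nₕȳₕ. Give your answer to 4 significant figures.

1.173 × 10^14

Var(Ŷ_str) = Σₕ Nₕ²(1 − fₕ)sₕ²/nₕ.
Tier 1: 14187²·(1 − 1447/14187)·118000000/1447 = 1.4739185 × 10^13.
Tier 3: 16002²·(1 − 3161/16002)·67290000/3161 = 4.3742051 × 10^12.
Tier 4: 18476²·(1 − 242/18476)·60500000/242 = 8.4222846 × 10^13.
Tier 2: 10976²·(1 − 509/10976)·62000000/509 = 1.3993947 × 10^13.
Sum = 1.1733018 × 10^14.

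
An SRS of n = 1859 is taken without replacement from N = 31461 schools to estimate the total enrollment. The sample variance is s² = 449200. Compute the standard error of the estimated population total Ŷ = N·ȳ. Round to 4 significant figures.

Var(Ŷ) = N²·Var(ȳ) = N²·(1 − n/N)·s²/n.
f = 1859/31461 = 0.05908903; Var(ȳ) = 0.94091097·449200/1859 = 227.35729.
Var(Ŷ) = 31461² · 227.35729 = 2.25037 × 10^11.
SE(Ŷ) = √(2.25037 × 10^11) = 474400.

474400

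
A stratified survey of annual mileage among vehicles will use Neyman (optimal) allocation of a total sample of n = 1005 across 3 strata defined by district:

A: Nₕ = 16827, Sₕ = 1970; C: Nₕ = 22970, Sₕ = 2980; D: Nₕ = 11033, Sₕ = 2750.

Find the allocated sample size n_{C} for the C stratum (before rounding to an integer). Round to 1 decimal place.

521.4

Neyman allocation: nₕ = n·NₕSₕ / Σⱼ NⱼSⱼ.
Σ NⱼSⱼ = 16827·1970 + 22970·2980 + 11033·2750 = 1.3194054 × 10^8.
n_{C} = 1005·22970·2980 / (1.3194054 × 10^8) = 521.4.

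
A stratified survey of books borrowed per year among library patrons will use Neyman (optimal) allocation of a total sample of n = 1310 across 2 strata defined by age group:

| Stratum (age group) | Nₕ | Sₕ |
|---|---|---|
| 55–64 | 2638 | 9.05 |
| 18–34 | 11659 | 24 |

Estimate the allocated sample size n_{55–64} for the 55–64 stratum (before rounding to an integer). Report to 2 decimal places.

102.98

Neyman allocation: nₕ = n·NₕSₕ / Σⱼ NⱼSⱼ.
Σ NⱼSⱼ = 2638·9.05 + 11659·24 = 303689.9.
n_{55–64} = 1310·2638·9.05 / 303689.9 = 102.98.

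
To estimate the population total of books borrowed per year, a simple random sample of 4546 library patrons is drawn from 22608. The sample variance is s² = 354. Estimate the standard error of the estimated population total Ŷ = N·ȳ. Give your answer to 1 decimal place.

5639.0

Var(Ŷ) = N²·Var(ȳ) = N²·(1 − n/N)·s²/n.
f = 4546/22608 = 0.20107926; Var(ȳ) = 0.79892074·354/4546 = 0.062212481.
Var(Ŷ) = 22608² · 0.062212481 = 3.1798147 × 10^7.
SE(Ŷ) = √(3.1798147 × 10^7) = 5639.0.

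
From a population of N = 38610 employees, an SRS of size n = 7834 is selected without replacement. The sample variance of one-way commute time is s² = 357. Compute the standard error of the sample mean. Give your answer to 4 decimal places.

0.1906

Under SRS without replacement, Var(ȳ) = (1 − f)·s²/n with f = n/N = 7834/38610 = 0.20290080.
Var(ȳ) = (1 − 0.20290080)·357/7834 = 0.79709920·0.04557059 = 0.03632428.
SE(ȳ) = √(0.03632428) = 0.1906.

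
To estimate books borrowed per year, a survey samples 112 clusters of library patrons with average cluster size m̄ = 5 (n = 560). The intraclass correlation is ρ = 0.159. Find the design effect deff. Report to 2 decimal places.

1.64

deff = 1 + (5 − 1)·0.159 = 1 + 0.636 = 1.636.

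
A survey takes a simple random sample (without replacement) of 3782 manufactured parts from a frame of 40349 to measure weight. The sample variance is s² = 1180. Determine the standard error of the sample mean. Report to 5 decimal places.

Under SRS without replacement, Var(ȳ) = (1 − f)·s²/n with f = n/N = 3782/40349 = 0.09373219.
Var(ȳ) = (1 − 0.09373219)·1180/3782 = 0.90626781·0.31200423 = 0.28275939.
SE(ȳ) = √(0.28275939) = 0.53175.

0.53175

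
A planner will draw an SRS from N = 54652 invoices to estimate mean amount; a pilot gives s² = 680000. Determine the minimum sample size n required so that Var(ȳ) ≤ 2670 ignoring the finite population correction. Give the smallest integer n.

255

Without fpc, n₀ = s²/D = 680000/2670 = 254.6816.
Rounding up, n = 255.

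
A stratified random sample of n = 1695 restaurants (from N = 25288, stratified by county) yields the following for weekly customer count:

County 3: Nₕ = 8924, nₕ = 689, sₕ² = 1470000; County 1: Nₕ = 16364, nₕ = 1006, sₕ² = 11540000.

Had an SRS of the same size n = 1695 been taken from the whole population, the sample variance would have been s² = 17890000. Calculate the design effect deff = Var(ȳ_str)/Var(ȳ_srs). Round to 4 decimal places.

0.4827

Var(ȳ_str) = Σ Wₕ²(1−fₕ)sₕ²/nₕ with Wₕ = Nₕ/25288:
  County 3: (8924/25288)²·(1−689/8924)·1470000/689 = 245.18411
  County 1: (16364/25288)²·(1−1006/16364)·11540000/1006 = 4508.1982
  → Var(ȳ_str) = 4753.3823.
Var(ȳ_srs) = (1 − 1695/25288)·17890000/1695 = 9847.1221.
deff = 4753.3823 / 9847.1221 = 0.4827.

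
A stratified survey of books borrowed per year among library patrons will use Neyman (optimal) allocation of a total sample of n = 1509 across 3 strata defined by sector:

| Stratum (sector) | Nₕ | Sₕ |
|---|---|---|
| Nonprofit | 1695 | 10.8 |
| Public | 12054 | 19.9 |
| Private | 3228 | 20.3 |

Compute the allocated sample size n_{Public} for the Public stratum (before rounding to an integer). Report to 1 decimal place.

1118.2

Neyman allocation: nₕ = n·NₕSₕ / Σⱼ NⱼSⱼ.
Σ NⱼSⱼ = 1695·10.8 + 12054·19.9 + 3228·20.3 = 323709.
n_{Public} = 1509·12054·19.9 / 323709 = 1118.2.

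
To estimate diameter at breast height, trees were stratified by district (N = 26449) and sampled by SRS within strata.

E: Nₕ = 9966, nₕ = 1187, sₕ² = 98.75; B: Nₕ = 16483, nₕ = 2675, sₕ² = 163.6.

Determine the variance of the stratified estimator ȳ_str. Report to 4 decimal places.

0.0303

Var(ȳ_str) = Σₕ Wₕ²(1 − fₕ)sₕ²/nₕ with Wₕ = Nₕ/N, N = 26449.
E: Wₕ = 0.37680064; term = 0.37680064²·(1 − 0.11910496)·98.75/1187 = 0.010404802.
B: Wₕ = 0.62319936; term = 0.62319936²·(1 − 0.16228842)·163.6/2675 = 0.019897936.
Sum = 0.030302738.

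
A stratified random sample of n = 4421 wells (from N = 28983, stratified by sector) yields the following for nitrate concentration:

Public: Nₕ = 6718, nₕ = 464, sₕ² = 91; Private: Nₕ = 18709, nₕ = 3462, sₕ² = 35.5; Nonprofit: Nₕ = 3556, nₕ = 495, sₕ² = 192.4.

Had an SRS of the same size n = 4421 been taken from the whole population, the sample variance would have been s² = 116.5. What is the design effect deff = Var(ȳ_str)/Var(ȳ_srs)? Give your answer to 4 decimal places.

0.8207

Var(ȳ_str) = Σ Wₕ²(1−fₕ)sₕ²/nₕ with Wₕ = Nₕ/28983:
  Public: (6718/28983)²·(1−464/6718)·91/464 = 0.0098092232
  Private: (18709/28983)²·(1−3462/18709)·35.5/3462 = 0.003482167
  Nonprofit: (3556/28983)²·(1−495/3556)·192.4/495 = 0.0050366095
  → Var(ȳ_str) = 0.018328.
Var(ȳ_srs) = (1 − 4421/28983)·116.5/4421 = 0.022331906.
deff = 0.018328 / 0.022331906 = 0.8207.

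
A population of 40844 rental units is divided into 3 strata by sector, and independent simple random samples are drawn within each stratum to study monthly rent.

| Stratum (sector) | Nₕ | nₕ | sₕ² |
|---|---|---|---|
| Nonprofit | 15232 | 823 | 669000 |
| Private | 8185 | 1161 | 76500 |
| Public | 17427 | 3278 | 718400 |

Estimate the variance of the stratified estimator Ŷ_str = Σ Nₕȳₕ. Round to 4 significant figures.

Var(Ŷ_str) = Σₕ Nₕ²(1 − fₕ)sₕ²/nₕ.
Nonprofit: 15232²·(1 − 823/15232)·669000/823 = 1.7840912 × 10^11.
Private: 8185²·(1 − 1161/8185)·76500/1161 = 3.7881957 × 10^9.
Public: 17427²·(1 − 3278/17427)·718400/3278 = 5.4038807 × 10^10.
Sum = 2.3623612 × 10^11.

2.362 × 10^11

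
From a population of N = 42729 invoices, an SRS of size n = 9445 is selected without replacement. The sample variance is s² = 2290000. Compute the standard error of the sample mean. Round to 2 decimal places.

13.74

Under SRS without replacement, Var(ȳ) = (1 − f)·s²/n with f = n/N = 9445/42729 = 0.22104426.
Var(ȳ) = (1 − 0.22104426)·2290000/9445 = 0.77895574·242.45633 = 188.86275.
SE(ȳ) = √(188.86275) = 13.74.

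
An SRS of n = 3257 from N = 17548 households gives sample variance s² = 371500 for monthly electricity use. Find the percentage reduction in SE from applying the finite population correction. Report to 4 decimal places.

9.7562

f = n/N = 3257/17548 = 0.18560520.
SE_no-fpc = √(s²/n) = 10.679982; SE_fpc = √((1−f)s²/n) = 9.6380245.
Ratio = √(1−f) = 0.90243825. Reduction = 100·(1 − 0.90243825) = 9.7562%.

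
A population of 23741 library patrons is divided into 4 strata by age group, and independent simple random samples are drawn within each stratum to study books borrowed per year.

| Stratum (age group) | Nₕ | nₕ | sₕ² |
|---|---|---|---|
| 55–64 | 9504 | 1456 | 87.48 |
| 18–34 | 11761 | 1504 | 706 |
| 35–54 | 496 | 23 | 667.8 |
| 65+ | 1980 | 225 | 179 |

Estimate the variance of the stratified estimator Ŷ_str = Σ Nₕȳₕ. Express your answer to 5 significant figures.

7.0799 × 10^7

Var(Ŷ_str) = Σₕ Nₕ²(1 − fₕ)sₕ²/nₕ.
55–64: 9504²·(1 − 1456/9504)·87.48/1456 = 4.5955955 × 10^6.
18–34: 11761²·(1 − 1504/11761)·706/1504 = 5.6626728 × 10^7.
35–54: 496²·(1 − 23/496)·667.8/23 = 6.8117923 × 10^6.
65+: 1980²·(1 − 225/1980)·179/225 = 2.764476 × 10^6.
Sum = 7.0798592 × 10^7.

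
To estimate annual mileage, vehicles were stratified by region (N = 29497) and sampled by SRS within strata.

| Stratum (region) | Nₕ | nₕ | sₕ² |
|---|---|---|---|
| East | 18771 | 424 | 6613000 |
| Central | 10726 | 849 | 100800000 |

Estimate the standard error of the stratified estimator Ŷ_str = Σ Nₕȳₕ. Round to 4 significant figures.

Var(Ŷ_str) = Σₕ Nₕ²(1 − fₕ)sₕ²/nₕ.
East: 18771²·(1 − 424/18771)·6613000/424 = 5.3713708 × 10^12.
Central: 10726²·(1 − 849/10726)·100800000/849 = 1.2578119 × 10^13.
Sum = 1.794949 × 10^13.
SE = √(1.794949 × 10^13) = 4.237 × 10^6.

4.237 × 10^6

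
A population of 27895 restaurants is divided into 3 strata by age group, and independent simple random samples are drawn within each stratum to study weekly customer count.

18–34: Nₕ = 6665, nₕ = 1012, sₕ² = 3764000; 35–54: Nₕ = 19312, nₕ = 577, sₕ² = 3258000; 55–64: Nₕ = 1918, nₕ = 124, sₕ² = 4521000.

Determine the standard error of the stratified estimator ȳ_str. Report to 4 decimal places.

Var(ȳ_str) = Σₕ Wₕ²(1 − fₕ)sₕ²/nₕ with Wₕ = Nₕ/N, N = 27895.
18–34: Wₕ = 0.23893171; term = 0.23893171²·(1 − 0.15183796)·3764000/1012 = 180.09245.
35–54: Wₕ = 0.69231045; term = 0.69231045²·(1 − 0.02987780)·3258000/577 = 2625.4484.
55–64: Wₕ = 0.06875784; term = 0.06875784²·(1 − 0.06465068)·4521000/124 = 161.22453.
Sum = 2966.7654.
SE = √(2966.7654) = 54.4680.

54.4680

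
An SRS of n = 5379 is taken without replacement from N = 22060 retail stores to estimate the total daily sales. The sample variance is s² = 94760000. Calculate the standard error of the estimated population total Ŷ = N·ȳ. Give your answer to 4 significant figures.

Var(Ŷ) = N²·Var(ȳ) = N²·(1 − n/N)·s²/n.
f = 5379/22060 = 0.24383500; Var(ȳ) = 0.75616500·94760000/5379 = 13321.1.
Var(Ŷ) = 22060² · 13321.1 = 6.4826281 × 10^12.
SE(Ŷ) = √(6.4826281 × 10^12) = 2.546 × 10^6.

2.546 × 10^6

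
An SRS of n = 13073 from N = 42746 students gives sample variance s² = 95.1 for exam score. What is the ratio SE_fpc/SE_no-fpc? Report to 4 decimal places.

0.8332

f = n/N = 13073/42746 = 0.30582979.
SE_no-fpc = √(s²/n) = 0.085290886; SE_fpc = √((1−f)s²/n) = 0.071061704.
Ratio = √(1−f) = 0.83316878.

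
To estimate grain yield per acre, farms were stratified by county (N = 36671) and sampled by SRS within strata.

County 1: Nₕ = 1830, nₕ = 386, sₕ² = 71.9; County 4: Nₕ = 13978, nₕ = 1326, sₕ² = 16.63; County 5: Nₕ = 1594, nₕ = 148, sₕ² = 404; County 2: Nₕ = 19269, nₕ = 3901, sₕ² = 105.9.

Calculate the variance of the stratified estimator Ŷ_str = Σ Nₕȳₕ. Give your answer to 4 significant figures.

Var(Ŷ_str) = Σₕ Nₕ²(1 − fₕ)sₕ²/nₕ.
County 1: 1830²·(1 − 386/1830)·71.9/386 = 492220.69.
County 4: 13978²·(1 − 1326/13978)·16.63/1326 = 2.2179561 × 10^6.
County 5: 1594²·(1 − 148/1594)·404/148 = 6.2918196 × 10^6.
County 2: 19269²·(1 − 3901/19269)·105.9/3901 = 8.0388984 × 10^6.
Sum = 1.7040895 × 10^7.

1.704 × 10^7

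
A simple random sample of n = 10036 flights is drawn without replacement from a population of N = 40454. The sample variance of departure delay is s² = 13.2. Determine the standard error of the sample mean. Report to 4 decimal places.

Under SRS without replacement, Var(ȳ) = (1 − f)·s²/n with f = n/N = 10036/40454 = 0.24808424.
Var(ȳ) = (1 − 0.24808424)·13.2/10036 = 0.75191576·0.001315265 = 9.8896851 × 10^-4.
SE(ȳ) = √(9.8896851 × 10^-4) = 0.0314.

0.0314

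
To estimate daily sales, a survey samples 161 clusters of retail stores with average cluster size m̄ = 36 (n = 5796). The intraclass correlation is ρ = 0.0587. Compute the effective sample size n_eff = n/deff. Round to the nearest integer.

1898

deff = 1 + (36 − 1)·0.0587 = 1 + 2.0545 = 3.0545.
n_eff = 5796 / 3.0545 = 1898.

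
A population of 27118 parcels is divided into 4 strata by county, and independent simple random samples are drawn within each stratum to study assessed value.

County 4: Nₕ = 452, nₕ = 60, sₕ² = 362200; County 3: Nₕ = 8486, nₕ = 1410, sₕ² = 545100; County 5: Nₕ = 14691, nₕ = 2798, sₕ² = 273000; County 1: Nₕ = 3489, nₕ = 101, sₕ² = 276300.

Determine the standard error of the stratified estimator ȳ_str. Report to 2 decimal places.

10.01

Var(ȳ_str) = Σₕ Wₕ²(1 − fₕ)sₕ²/nₕ with Wₕ = Nₕ/N, N = 27118.
County 4: Wₕ = 0.01666790; term = 0.01666790²·(1 − 0.13274336)·362200/60 = 1.4544754.
County 3: Wₕ = 0.31292868; term = 0.31292868²·(1 − 0.16615602)·545100/1410 = 31.566949.
County 5: Wₕ = 0.54174349; term = 0.54174349²·(1 − 0.19045674)·273000/2798 = 23.181546.
County 1: Wₕ = 0.12865993; term = 0.12865993²·(1 − 0.02894812)·276300/101 = 43.97325.
Sum = 100.17622.
SE = √(100.17622) = 10.01.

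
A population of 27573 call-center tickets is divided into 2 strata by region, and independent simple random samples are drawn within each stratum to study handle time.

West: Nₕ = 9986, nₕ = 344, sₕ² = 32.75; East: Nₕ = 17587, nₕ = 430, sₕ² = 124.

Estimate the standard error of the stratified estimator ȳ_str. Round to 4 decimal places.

Var(ȳ_str) = Σₕ Wₕ²(1 − fₕ)sₕ²/nₕ with Wₕ = Nₕ/N, N = 27573.
West: Wₕ = 0.36216589; term = 0.36216589²·(1 − 0.03444823)·32.75/344 = 0.012057118.
East: Wₕ = 0.63783411; term = 0.63783411²·(1 − 0.02444988)·124/430 = 0.11445066.
Sum = 0.12650778.
SE = √(0.12650778) = 0.3557.

0.3557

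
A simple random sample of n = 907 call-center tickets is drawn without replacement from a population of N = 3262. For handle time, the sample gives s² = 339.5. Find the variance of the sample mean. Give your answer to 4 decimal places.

Under SRS without replacement, Var(ȳ) = (1 − f)·s²/n with f = n/N = 907/3262 = 0.27805028.
Var(ȳ) = (1 − 0.27805028)·339.5/907 = 0.72194972·0.37431092 = 0.27023366.

0.2702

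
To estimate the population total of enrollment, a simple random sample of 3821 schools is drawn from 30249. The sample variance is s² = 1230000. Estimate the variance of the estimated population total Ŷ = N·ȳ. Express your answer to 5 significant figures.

2.5734 × 10^11

Var(Ŷ) = N²·Var(ȳ) = N²·(1 − n/N)·s²/n.
f = 3821/30249 = 0.12631823; Var(ȳ) = 0.87368177·1230000/3821 = 281.24276.
Var(Ŷ) = 30249² · 281.24276 = 2.5733769 × 10^11.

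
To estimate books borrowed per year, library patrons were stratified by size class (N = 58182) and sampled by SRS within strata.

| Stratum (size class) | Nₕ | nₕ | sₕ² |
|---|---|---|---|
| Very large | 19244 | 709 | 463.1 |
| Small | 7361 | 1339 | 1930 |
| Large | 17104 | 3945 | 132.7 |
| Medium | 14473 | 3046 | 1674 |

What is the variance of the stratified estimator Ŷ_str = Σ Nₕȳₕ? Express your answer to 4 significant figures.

3.953 × 10^8

Var(Ŷ_str) = Σₕ Nₕ²(1 − fₕ)sₕ²/nₕ.
Very large: 19244²·(1 − 709/19244)·463.1/709 = 2.3297884 × 10^8.
Small: 7361²·(1 − 1339/7361)·1930/1339 = 6.389315 × 10^7.
Large: 17104²·(1 − 3945/17104)·132.7/3945 = 7.5708474 × 10^6.
Medium: 14473²·(1 − 3046/14473)·1674/3046 = 9.089005 × 10^7.
Sum = 3.9533289 × 10^8.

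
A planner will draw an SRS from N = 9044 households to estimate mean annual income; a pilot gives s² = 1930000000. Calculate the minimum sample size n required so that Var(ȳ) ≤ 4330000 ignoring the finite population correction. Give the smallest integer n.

Without fpc, n₀ = s²/D = 1930000000/4330000 = 445.7275.
Rounding up, n = 446.

446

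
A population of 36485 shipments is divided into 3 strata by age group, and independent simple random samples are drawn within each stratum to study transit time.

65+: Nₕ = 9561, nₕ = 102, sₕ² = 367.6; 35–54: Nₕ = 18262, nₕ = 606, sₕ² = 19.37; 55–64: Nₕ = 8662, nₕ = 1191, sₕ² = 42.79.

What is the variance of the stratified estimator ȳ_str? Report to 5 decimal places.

Var(ȳ_str) = Σₕ Wₕ²(1 − fₕ)sₕ²/nₕ with Wₕ = Nₕ/N, N = 36485.
65+: Wₕ = 0.26205290; term = 0.26205290²·(1 − 0.01066834)·367.6/102 = 0.24484722.
35–54: Wₕ = 0.50053447; term = 0.50053447²·(1 − 0.03318366)·19.37/606 = 0.0077422814.
55–64: Wₕ = 0.23741264; term = 0.23741264²·(1 − 0.13749711)·42.79/1191 = 0.0017466212.
Sum = 0.25433612.

0.25434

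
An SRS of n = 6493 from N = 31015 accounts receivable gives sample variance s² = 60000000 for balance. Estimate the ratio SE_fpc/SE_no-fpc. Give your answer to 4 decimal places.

0.8892

f = n/N = 6493/31015 = 0.20935031.
SE_no-fpc = √(s²/n) = 96.128668; SE_fpc = √((1−f)s²/n) = 85.476154.
Ratio = √(1−f) = 0.88918484.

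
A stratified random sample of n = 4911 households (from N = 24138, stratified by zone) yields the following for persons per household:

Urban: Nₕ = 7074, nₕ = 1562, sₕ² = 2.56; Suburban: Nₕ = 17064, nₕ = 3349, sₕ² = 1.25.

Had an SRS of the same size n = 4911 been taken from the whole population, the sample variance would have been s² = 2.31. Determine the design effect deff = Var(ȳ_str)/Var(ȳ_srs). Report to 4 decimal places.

Var(ȳ_str) = Σ Wₕ²(1−fₕ)sₕ²/nₕ with Wₕ = Nₕ/24138:
  Urban: (7074/24138)²·(1−1562/7074)·2.56/1562 = 1.0968081 × 10^-4
  Suburban: (17064/24138)²·(1−3349/17064)·1.25/3349 = 1.4992324 × 10^-4
  → Var(ȳ_str) = 2.5960405 × 10^-4.
Var(ȳ_srs) = (1 − 4911/24138)·2.31/4911 = 3.7467291 × 10^-4.
deff = (2.5960405 × 10^-4) / (3.7467291 × 10^-4) = 0.6929.

0.6929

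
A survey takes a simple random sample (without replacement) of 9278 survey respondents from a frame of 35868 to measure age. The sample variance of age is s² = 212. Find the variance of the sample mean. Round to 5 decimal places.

Under SRS without replacement, Var(ȳ) = (1 − f)·s²/n with f = n/N = 9278/35868 = 0.25867068.
Var(ȳ) = (1 − 0.25867068)·212/9278 = 0.74132932·0.022849752 = 0.016939191.

0.01694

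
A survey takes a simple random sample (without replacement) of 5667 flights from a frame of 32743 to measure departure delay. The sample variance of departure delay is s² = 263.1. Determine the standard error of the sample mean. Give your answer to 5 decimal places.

0.19594

Under SRS without replacement, Var(ȳ) = (1 − f)·s²/n with f = n/N = 5667/32743 = 0.17307516.
Var(ȳ) = (1 − 0.17307516)·263.1/5667 = 0.82692484·0.046426681 = 0.038391376.
SE(ȳ) = √(0.038391376) = 0.19594.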